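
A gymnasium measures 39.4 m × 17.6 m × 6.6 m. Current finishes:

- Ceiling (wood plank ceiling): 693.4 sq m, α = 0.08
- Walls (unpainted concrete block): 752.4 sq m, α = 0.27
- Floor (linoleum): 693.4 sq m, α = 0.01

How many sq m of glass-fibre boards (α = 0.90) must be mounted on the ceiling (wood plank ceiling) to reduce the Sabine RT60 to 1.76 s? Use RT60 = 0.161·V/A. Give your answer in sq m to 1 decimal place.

Equivalent absorption area: A₁ = 693.4·0.08 + 752.4·0.27 + 693.4·0.01 = 265.554 sq m.
V = 4576.704 m³. Target absorption A₂ = 0.161 × 4576.704 / 1.76 = 418.664 sabins.
Absorption to add: 418.664 − 265.554 = 153.110 sabins.
Net gain per sq m: Δα = 0.90 − 0.08 = 0.82.
Panel area = 153.110 / 0.82 = 186.7 sq m.

186.7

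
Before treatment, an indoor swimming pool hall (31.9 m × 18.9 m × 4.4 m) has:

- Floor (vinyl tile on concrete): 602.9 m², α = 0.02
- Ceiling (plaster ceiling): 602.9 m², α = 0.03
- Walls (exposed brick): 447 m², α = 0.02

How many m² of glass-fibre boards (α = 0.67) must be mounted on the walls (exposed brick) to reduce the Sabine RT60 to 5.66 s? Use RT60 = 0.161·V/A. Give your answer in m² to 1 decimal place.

56.0

A₁ = Σ Sᵢαᵢ = 602.9×0.02 + 602.9×0.03 + 447×0.02 = 39.085 sabins.
V = 2652.804 m³. Target absorption A₂ = 0.161 × 2652.804 / 5.66 = 75.460 sabins.
Absorption to add: 75.460 − 39.085 = 36.375 sabins.
Net gain per m²: Δα = 0.67 − 0.02 = 0.65.
Panel area = 36.375 / 0.65 = 56.0 m².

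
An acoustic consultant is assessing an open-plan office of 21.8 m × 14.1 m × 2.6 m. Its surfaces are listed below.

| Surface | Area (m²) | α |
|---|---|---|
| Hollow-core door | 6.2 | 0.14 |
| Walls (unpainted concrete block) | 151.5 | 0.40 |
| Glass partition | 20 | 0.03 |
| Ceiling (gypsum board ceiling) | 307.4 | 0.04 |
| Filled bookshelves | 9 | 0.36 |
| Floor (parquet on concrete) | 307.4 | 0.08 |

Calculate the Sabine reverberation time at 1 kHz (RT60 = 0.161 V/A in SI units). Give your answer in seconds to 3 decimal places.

Summing Sᵢαᵢ: 0.868 + 60.600 + 0.600 + 12.296 + 3.240 + 24.592 → A = 102.196 sabins.
V = 21.8·14.1·2.6 = 799.188 m³.
T = 0.161 V/A = 0.161·799.188/102.196 = 1.259 s.

1.259 s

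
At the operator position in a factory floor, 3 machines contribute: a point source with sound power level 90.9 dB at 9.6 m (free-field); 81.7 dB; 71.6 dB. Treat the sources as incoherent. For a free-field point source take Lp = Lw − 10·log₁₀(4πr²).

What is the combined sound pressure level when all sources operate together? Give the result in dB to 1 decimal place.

Source at 9.6 m: Lp = 90.9 − 10·log₁₀(4π·9.6²) = 90.9 − 10·log₁₀(1158.117) = 60.3 dB.
Σ 10^(Lᵢ/10) = 1.634e+08.
Back to dB: 10·log₁₀ Σ = 82.1 dB.

82.1 dB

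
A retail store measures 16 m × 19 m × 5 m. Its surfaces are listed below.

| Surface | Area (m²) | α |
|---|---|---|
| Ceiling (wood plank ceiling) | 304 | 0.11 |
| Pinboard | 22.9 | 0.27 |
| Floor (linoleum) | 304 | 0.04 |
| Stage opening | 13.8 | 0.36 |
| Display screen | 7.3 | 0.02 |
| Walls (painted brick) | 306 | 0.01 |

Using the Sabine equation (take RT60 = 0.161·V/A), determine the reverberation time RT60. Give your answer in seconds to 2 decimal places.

Summing Sᵢαᵢ: 33.440 + 6.183 + 12.160 + 4.968 + 0.146 + 3.060 → A = 59.957 sabins.
Room volume: 1520 m³.
Sabine: RT60 = 0.161 × 1520 / 59.957 = 4.08 s.

4.08 s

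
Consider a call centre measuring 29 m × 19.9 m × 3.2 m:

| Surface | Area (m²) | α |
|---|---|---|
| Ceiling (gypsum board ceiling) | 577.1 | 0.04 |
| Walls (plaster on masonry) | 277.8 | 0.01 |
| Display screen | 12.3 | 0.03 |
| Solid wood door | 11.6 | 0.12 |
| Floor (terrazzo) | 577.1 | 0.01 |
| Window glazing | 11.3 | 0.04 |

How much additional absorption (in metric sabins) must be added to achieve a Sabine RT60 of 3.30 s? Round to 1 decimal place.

56.3 sabins

Summing Sᵢαᵢ: 23.084 + 2.778 + 0.369 + 1.392 + 5.771 + 0.452 → A₁ = 33.846 sabins.
Target A₂ = 0.161·1846.72/3.30 = 90.098 sabins (V = 1846.72 m³).
ΔA = A₂ − A₁ = 90.098 − 33.846 = 56.3 sabins.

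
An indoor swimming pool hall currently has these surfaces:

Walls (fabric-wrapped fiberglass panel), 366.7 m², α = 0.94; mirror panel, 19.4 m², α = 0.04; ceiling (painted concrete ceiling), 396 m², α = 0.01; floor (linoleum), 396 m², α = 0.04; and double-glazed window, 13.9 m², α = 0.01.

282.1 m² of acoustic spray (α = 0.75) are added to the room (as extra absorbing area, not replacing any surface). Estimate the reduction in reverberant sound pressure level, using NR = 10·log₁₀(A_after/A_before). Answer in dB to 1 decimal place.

2.0 dB

A_before = Σ Sᵢαᵢ = 366.7*0.94 + 19.4*0.04 + 396*0.01 + 396*0.04 + 13.9*0.01 = 365.413 sabins.
Added absorption = 282.1 × 0.75 = 211.575 sabins.
New total A_after = 576.988 sabins.
NR = 10·log₁₀(576.988/365.413) = 2.0 dB.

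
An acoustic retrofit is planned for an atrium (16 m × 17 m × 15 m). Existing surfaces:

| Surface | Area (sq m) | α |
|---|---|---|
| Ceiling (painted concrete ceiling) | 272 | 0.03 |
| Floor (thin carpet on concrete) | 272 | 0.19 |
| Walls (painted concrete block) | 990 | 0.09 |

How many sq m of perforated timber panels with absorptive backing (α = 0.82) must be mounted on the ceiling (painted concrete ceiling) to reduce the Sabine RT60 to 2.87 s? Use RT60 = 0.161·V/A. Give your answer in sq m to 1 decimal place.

Summing Sᵢαᵢ: 8.160 + 51.680 + 89.100 → A₁ = 148.940 sabins.
V = 4080 m³. Target absorption A₂ = 0.161 × 4080 / 2.87 = 228.878 sabins.
Absorption to add: 228.878 − 148.940 = 79.938 sabins.
Net gain per sq m: Δα = 0.82 − 0.03 = 0.79.
Panel area = 79.938 / 0.79 = 101.2 sq m.

101.2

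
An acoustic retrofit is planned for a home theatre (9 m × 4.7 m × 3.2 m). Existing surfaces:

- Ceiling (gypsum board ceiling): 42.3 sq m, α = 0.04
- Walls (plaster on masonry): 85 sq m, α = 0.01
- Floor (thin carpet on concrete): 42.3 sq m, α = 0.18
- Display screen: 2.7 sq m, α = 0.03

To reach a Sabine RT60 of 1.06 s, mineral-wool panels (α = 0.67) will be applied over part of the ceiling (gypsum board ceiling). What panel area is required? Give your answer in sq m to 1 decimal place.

Equivalent absorption area: A₁ = 42.3*0.04 + 85*0.01 + 42.3*0.18 + 2.7*0.03 = 10.237 sq m.
Required A₂ = 0.161·135.36/1.06 = 20.559 sabins.
Absorption to add: 20.559 − 10.237 = 10.322 sabins.
Each sq m of panel replacing the ceiling (gypsum board ceiling) adds (0.67 − 0.04) = 0.63 sabins.
Area = ΔA/Δα = 10.322/0.63 = 16.4 sq m.

16.4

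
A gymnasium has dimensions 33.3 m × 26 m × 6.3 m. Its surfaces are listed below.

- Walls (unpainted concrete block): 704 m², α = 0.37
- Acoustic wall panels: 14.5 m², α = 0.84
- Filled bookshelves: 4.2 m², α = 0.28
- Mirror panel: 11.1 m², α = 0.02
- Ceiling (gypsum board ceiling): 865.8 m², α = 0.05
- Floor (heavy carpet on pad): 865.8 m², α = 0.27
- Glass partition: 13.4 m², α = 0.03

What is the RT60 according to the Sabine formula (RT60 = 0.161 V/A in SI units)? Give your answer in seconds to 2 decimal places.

Total absorption A = 704*0.37 + 14.5*0.84 + 4.2*0.28 + 11.1*0.02 + 865.8*0.05 + 865.8*0.27 + 13.4*0.03
  = 260.480 + 12.180 + 1.176 + 0.222 + 43.290 + 233.766 + 0.402 = 551.516 m² sabins.
Volume V = 33.3 × 26 × 6.3 = 5454.54 m³.
Sabine: RT60 = 0.161 × 5454.54 / 551.516 = 1.59 s.

1.59 sec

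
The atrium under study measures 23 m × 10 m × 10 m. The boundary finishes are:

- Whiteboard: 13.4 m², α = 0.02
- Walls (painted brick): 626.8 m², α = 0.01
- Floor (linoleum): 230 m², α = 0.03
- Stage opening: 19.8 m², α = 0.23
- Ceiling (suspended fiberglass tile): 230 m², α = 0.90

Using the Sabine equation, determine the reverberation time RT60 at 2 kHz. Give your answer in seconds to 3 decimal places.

Summing Sᵢαᵢ: 0.268 + 6.268 + 6.900 + 4.554 + 207.000 → A = 224.990 sabins.
Room volume: 2300 m³.
RT60 = 0.161 · V / A = 0.161 × 2300 / 224.990 = 1.646 s.

1.646 seconds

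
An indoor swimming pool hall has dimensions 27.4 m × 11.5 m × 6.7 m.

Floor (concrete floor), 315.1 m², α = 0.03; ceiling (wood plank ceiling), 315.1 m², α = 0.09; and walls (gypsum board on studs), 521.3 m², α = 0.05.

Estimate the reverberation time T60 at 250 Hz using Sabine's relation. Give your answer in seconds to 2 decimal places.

Summing Sᵢαᵢ: 9.453 + 28.359 + 26.065 → A = 63.877 sabins.
Volume V = 27.4 × 11.5 × 6.7 = 2111.17 m³.
T = 0.161 V/A = 0.161·2111.17/63.877 = 5.32 s.

5.32 s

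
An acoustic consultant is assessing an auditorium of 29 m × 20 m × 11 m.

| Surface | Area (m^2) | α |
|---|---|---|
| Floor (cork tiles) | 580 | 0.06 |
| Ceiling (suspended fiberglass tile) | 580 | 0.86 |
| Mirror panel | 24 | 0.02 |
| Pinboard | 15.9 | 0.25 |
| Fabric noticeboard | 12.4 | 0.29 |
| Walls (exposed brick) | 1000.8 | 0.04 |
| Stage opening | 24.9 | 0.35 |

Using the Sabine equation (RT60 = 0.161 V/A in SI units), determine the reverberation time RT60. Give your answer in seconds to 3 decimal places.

1.740 seconds

Total absorption A = 580*0.06 + 580*0.86 + 24*0.02 + 15.9*0.25 + 12.4*0.29 + 1000.8*0.04 + 24.9*0.35
  = 34.800 + 498.800 + 0.480 + 3.975 + 3.596 + 40.032 + 8.715 = 590.398 m^2 sabins.
V = 29·20·11 = 6380 m³.
RT60 = 0.161 · V / A = 0.161 × 6380 / 590.398 = 1.740 s.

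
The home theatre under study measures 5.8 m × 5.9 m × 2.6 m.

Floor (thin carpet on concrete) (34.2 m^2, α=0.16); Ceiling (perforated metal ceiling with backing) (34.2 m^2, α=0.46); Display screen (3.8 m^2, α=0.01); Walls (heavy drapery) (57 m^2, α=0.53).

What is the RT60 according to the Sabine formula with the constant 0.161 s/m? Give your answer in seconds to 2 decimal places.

0.28 sec

Total absorption A = 34.2·0.16 + 34.2·0.46 + 3.8·0.01 + 57·0.53
  = 5.472 + 15.732 + 0.038 + 30.210 = 51.452 m^2 sabins.
V = 5.8·5.9·2.6 = 88.972 m³.
T = 0.161 V/A = 0.161·88.972/51.452 = 0.28 s.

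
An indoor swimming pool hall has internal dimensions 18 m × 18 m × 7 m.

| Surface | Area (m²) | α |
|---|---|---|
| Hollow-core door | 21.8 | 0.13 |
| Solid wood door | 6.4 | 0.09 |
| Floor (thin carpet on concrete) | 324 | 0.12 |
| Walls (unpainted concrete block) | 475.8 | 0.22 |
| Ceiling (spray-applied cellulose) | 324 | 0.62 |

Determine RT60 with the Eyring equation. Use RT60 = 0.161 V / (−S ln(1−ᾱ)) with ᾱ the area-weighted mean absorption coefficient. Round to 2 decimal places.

Total surface area S = 21.8 + 6.4 + 324 + 475.8 + 324 = 1152.0 m².
Σ(Sᵢαᵢ) = 21.8×0.13 + 6.4×0.09 + 324×0.12 + 475.8×0.22 + 324×0.62 = 347.846.
Mean coefficient ᾱ = A/S = 0.3019.
−S·ln(1−ᾱ) = −1152.0 × ln(1 − 0.3019) = 414.021.
V = 18 × 18 × 7 = 2268 m³.
T = 0.161·V/[−S·ln(1−ᾱ)] = 0.161·2268/414.021 = 0.88 s.

0.88 s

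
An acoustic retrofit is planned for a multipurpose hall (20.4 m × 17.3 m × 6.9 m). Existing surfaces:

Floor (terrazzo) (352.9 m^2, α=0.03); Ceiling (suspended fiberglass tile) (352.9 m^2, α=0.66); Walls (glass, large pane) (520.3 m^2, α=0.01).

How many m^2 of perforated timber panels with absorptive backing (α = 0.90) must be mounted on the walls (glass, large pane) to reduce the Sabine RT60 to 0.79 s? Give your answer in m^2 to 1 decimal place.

278.2

Total absorption A₁ = 352.9*0.03 + 352.9*0.66 + 520.3*0.01
  = 10.587 + 232.914 + 5.203 = 248.704 m^2 sabins.
Required A₂ = 0.161·2435.148/0.79 = 496.277 sabins.
Absorption to add: 496.277 − 248.704 = 247.573 sabins.
Net gain per m^2: Δα = 0.90 − 0.01 = 0.89.
Area = ΔA/Δα = 247.573/0.89 = 278.2 m^2.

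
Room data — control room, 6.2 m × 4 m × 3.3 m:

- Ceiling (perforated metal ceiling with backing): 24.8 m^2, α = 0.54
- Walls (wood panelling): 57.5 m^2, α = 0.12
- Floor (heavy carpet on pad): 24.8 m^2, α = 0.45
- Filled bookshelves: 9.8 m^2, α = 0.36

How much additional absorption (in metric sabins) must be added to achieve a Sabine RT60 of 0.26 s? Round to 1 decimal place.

Total absorption A₁ = 24.8×0.54 + 57.5×0.12 + 24.8×0.45 + 9.8×0.36
  = 13.392 + 6.900 + 11.160 + 3.528 = 34.980 m^2 sabins.
For T = 0.26 s, need A₂ = 0.161·V/T = 0.161·81.84/0.26 = 50.678 sabins.
ΔA = A₂ − A₁ = 50.678 − 34.980 = 15.7 sabins.

15.7 sabins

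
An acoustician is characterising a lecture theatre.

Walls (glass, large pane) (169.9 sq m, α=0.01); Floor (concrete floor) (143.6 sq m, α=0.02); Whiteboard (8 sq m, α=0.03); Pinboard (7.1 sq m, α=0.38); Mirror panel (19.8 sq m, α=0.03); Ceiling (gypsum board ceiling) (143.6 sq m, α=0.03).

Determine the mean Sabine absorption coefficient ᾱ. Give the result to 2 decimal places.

0.03

Total surface area S = 492.0 sq m.
Weighted sum Σ Sα = 12.411.
ᾱ = 12.411 / 492.0 = 0.03.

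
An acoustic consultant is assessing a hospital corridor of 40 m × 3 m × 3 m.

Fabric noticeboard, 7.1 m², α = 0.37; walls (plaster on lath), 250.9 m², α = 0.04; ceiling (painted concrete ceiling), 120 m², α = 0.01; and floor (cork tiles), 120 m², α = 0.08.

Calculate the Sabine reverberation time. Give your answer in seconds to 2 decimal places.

2.47 seconds

A = Σ Sᵢαᵢ = 7.1·0.37 + 250.9·0.04 + 120·0.01 + 120·0.08 = 23.463 sabins.
V = 40·3·3 = 360 m³.
T = 0.161 V/A = 0.161·360/23.463 = 2.47 s.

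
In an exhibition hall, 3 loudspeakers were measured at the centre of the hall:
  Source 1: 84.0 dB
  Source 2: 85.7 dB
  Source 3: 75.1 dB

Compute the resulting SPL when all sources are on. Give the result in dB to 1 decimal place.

88.2 dB

Converting to relative power and adding: 10^(84.0/10) + 10^(85.7/10) + 10^(75.1/10) = 6.551e+08.
L_total = 10·log₁₀(6.551e+08) = 88.2 dB.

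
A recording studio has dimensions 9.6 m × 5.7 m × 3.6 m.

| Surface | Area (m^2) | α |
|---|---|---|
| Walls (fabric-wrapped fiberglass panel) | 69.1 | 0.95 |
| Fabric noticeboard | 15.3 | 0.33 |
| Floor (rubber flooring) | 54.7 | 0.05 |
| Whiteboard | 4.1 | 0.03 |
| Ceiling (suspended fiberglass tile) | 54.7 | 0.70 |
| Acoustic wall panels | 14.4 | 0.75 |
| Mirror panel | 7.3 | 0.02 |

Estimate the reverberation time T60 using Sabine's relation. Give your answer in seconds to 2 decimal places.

0.26 s

A = Σ Sᵢαᵢ = 69.1×0.95 + 15.3×0.33 + 54.7×0.05 + 4.1×0.03 + 54.7×0.70 + 14.4×0.75 + 7.3×0.02 = 122.788 sabins.
Room volume: 196.992 m³.
T = 0.161 V/A = 0.161·196.992/122.788 = 0.26 s.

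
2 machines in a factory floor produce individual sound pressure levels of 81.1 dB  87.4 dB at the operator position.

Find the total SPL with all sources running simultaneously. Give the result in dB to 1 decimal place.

88.3 dB

Σ 10^(Lᵢ/10) = 6.784e+08.
Back to dB: 10·log₁₀ Σ = 88.3 dB.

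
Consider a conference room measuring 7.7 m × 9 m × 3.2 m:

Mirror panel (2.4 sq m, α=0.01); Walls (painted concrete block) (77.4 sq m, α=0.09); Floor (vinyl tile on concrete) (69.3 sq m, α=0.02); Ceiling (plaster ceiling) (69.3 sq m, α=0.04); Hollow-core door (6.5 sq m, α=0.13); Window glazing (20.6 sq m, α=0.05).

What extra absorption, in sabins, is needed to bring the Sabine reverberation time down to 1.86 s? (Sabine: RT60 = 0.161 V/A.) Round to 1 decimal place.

Equivalent absorption area: A₁ = 2.4·0.01 + 77.4·0.09 + 69.3·0.02 + 69.3·0.04 + 6.5·0.13 + 20.6·0.05 = 13.023 sq m.
V = 221.76 m³. Required absorption A₂ = 0.161 × 221.76 / 1.86 = 19.195 sabins.
Additional absorption ΔA = 19.195 − 13.023 = 6.2 sabins.

6.2 sabins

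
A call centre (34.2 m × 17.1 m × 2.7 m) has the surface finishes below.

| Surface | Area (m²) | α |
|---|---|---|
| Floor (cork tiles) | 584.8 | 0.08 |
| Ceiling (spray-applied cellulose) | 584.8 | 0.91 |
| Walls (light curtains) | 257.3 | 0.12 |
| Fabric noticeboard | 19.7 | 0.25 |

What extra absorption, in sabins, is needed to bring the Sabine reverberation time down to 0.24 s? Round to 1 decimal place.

444.5 sabins

Total absorption A₁ = 584.8*0.08 + 584.8*0.91 + 257.3*0.12 + 19.7*0.25
  = 46.784 + 532.168 + 30.876 + 4.925 = 614.753 m² sabins.
For T = 0.24 s, need A₂ = 0.161·V/T = 0.161·1579.014/0.24 = 1059.255 sabins.
ΔA = A₂ − A₁ = 1059.255 − 614.753 = 444.5 sabins.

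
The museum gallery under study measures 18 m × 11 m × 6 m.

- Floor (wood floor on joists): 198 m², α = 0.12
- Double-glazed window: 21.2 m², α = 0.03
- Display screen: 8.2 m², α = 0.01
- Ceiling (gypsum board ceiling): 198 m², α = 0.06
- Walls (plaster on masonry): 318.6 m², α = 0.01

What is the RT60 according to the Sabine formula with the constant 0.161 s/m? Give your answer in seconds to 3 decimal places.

Equivalent absorption area: A = 198*0.12 + 21.2*0.03 + 8.2*0.01 + 198*0.06 + 318.6*0.01 = 39.544 m².
Volume V = 18 × 11 × 6 = 1188 m³.
RT60 = 0.161 · V / A = 0.161 × 1188 / 39.544 = 4.837 s.

4.837 seconds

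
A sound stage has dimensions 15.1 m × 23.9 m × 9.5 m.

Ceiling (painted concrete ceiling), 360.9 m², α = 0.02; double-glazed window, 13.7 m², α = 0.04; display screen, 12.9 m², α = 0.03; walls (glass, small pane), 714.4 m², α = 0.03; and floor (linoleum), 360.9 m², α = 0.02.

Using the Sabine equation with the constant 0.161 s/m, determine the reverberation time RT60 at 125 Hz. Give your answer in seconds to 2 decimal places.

Equivalent absorption area: A = 360.9×0.02 + 13.7×0.04 + 12.9×0.03 + 714.4×0.03 + 360.9×0.02 = 36.803 m².
Room volume: 3428.455 m³.
Sabine: RT60 = 0.161 × 3428.455 / 36.803 = 15.00 s.

15.00 s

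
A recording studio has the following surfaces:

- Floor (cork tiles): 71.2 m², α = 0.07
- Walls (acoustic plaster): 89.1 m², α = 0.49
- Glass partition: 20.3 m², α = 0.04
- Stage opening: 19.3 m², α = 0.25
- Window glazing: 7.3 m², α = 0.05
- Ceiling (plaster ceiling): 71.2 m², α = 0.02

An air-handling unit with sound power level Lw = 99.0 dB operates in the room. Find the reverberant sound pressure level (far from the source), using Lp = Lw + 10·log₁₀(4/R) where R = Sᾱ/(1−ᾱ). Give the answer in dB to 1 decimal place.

86.6 dB

A = 56.069 sabins; S = 278.4 m².
ᾱ = 56.069/278.4 = 0.2014; R = Sᾱ/(1−ᾱ) = 56.069/(1−0.2014) = 70.209 m².
Lp = Lw + 10 log₁₀(4/R) = 99.0 -12.44 = 86.6 dB.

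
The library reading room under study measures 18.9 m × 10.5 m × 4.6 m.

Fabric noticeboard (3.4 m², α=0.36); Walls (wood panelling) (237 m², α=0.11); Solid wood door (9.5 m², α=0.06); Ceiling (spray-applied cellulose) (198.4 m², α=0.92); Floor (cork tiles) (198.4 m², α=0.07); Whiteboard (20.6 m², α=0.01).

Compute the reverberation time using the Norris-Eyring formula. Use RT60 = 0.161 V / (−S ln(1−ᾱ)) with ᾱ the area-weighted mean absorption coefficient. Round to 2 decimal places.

0.54 seconds

Total surface area S = 3.4 + 237 + 9.5 + 198.4 + 198.4 + 20.6 = 667.3 m².
Absorption A = 3.4·0.36 + 237·0.11 + 9.5·0.06 + 198.4·0.92 + 198.4·0.07 + 20.6·0.01 = 224.486 sabins.
Mean coefficient ᾱ = A/S = 0.3364.
Eyring denominator: −S ln(1−ᾱ) = 273.644.
V = 18.9 × 10.5 × 4.6 = 912.87 m³.
RT60 = 0.161 × 912.87 / 273.644 = 0.54 s.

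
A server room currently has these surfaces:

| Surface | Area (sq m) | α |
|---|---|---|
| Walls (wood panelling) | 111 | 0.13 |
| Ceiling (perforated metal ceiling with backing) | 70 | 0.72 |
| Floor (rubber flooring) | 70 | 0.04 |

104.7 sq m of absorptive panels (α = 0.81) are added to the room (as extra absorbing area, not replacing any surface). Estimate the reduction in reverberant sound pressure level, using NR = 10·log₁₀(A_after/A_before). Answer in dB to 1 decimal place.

Total absorption A_before = 111×0.13 + 70×0.72 + 70×0.04
  = 14.430 + 50.400 + 2.800 = 67.630 sq m sabins.
Added absorption = 104.7 × 0.81 = 84.807 sabins.
New total A_after = 152.437 sabins.
Reduction = 10 log₁₀(A_after/A_before) = 10 log₁₀(2.2540) = 3.5 dB.

3.5 dB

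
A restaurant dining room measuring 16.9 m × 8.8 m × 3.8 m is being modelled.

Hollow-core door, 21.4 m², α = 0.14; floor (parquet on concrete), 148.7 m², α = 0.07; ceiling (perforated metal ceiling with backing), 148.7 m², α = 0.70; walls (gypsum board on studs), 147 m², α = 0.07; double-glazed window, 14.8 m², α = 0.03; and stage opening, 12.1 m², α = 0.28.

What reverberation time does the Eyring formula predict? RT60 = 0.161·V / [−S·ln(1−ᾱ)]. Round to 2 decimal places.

S = Σ Sᵢ = 492.7 m².
Absorption A = 21.4×0.14 + 148.7×0.07 + 148.7×0.70 + 147×0.07 + 14.8×0.03 + 12.1×0.28 = 131.617 sabins.
ᾱ = 131.617 / 492.7 = 0.2671.
Eyring denominator: −S ln(1−ᾱ) = 153.105.
V = 16.9 × 8.8 × 3.8 = 565.136 m³.
T = 0.161·V/[−S·ln(1−ᾱ)] = 0.161·565.136/153.105 = 0.59 s.

0.59 s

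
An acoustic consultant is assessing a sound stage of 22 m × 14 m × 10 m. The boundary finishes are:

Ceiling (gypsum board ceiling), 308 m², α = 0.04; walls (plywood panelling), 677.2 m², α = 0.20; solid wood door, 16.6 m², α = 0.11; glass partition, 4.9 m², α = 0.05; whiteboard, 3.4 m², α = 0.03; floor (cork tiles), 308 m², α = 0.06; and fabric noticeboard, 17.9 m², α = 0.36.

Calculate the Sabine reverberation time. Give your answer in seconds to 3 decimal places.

Total absorption A = 308×0.04 + 677.2×0.20 + 16.6×0.11 + 4.9×0.05 + 3.4×0.03 + 308×0.06 + 17.9×0.36
  = 12.320 + 135.440 + 1.826 + 0.245 + 0.102 + 18.480 + 6.444 = 174.857 m² sabins.
V = 22·14·10 = 3080 m³.
Sabine: RT60 = 0.161 × 3080 / 174.857 = 2.836 s.

2.836 s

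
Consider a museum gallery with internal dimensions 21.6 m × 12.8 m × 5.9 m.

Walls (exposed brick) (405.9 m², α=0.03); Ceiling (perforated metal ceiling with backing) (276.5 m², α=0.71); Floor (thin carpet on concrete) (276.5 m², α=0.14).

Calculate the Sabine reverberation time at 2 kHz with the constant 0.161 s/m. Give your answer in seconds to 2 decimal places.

A = Σ Sᵢαᵢ = 405.9×0.03 + 276.5×0.71 + 276.5×0.14 = 247.202 sabins.
V = 21.6·12.8·5.9 = 1631.232 m³.
Sabine: RT60 = 0.161 × 1631.232 / 247.202 = 1.06 s.

1.06 sec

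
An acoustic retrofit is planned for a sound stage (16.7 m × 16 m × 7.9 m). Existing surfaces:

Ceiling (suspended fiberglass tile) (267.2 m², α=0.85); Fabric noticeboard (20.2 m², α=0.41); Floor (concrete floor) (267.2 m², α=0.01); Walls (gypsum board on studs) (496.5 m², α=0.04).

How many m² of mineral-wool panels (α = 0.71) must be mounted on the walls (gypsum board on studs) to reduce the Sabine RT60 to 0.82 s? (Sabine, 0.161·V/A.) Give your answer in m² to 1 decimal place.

233.6

Summing Sᵢαᵢ: 227.120 + 8.282 + 2.672 + 19.860 → A₁ = 257.934 sabins.
V = 2110.88 m³. Target absorption A₂ = 0.161 × 2110.88 / 0.82 = 414.453 sabins.
Absorption to add: 414.453 − 257.934 = 156.519 sabins.
Each m² of panel replacing the walls (gypsum board on studs) adds (0.71 − 0.04) = 0.67 sabins.
Area = ΔA/Δα = 156.519/0.67 = 233.6 m².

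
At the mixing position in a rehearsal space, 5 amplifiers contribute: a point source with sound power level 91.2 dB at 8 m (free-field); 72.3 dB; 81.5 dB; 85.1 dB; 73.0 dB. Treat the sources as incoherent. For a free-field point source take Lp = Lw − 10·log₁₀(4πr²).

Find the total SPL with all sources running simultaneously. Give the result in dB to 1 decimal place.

87.0 dB

Source at 8 m: Lp = 91.2 − 10·log₁₀(4π·8²) = 91.2 − 10·log₁₀(804.248) = 62.1 dB.
Σ 10^(Lᵢ/10) = 5.034e+08.
Back to dB: 10·log₁₀ Σ = 87.0 dB.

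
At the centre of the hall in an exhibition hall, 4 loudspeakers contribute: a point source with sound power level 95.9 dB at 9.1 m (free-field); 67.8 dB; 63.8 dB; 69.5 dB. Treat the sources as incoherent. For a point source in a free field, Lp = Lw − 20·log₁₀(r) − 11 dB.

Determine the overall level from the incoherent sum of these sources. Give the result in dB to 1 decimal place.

73.2 dB

Source at 9.1 m: Lp = 95.9 − 20·log₁₀(9.1) − 11 = 65.7 dB.
Σ 10^(Lᵢ/10) = 2.105e+07.
Combined level = 10 log₁₀(2.105e+07) = 73.2 dB.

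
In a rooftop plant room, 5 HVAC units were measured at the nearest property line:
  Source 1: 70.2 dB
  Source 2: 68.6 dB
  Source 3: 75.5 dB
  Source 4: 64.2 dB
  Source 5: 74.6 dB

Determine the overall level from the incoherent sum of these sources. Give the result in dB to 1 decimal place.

Sum in the linear (power) domain: Σ 10^(Lᵢ/10) = 10^(70.2/10) + 10^(68.6/10) + 10^(75.5/10) + 10^(64.2/10) + 10^(74.6/10) = 8.467e+07.
L_total = 10·log₁₀(8.467e+07) = 79.3 dB.

79.3 dB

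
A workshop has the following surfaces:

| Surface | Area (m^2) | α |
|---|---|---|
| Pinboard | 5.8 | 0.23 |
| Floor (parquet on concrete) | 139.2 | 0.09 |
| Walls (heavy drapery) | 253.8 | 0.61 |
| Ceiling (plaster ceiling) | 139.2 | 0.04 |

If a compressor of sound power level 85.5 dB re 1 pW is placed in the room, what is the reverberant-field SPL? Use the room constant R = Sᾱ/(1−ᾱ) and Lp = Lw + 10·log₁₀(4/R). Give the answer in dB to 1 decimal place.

A = 174.248 sabins; S = 538.0 m^2.
ᾱ = 174.248/538.0 = 0.3239; R = Sᾱ/(1−ᾱ) = 174.248/(1−0.3239) = 257.725 m^2.
Lp = Lw + 10 log₁₀(4/R) = 85.5 -18.09 = 67.4 dB.

67.4 dB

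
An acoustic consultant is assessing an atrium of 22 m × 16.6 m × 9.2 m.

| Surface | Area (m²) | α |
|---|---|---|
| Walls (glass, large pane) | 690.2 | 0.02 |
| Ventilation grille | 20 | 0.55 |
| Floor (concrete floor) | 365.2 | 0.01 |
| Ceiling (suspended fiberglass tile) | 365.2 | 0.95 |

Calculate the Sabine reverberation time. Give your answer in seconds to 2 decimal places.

A = Σ Sᵢαᵢ = 690.2×0.02 + 20×0.55 + 365.2×0.01 + 365.2×0.95 = 375.396 sabins.
Room volume: 3359.84 m³.
T = 0.161 V/A = 0.161·3359.84/375.396 = 1.44 s.

1.44 s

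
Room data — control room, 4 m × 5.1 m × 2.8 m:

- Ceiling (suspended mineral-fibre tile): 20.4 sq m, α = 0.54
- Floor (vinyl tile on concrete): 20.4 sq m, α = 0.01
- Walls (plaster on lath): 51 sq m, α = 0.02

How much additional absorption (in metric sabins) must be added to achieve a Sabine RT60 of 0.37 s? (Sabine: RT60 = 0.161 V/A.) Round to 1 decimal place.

Summing Sᵢαᵢ: 11.016 + 0.204 + 1.020 → A₁ = 12.240 sabins.
For T = 0.37 s, need A₂ = 0.161·V/T = 0.161·57.12/0.37 = 24.855 sabins.
Additional absorption ΔA = 24.855 − 12.240 = 12.6 sabins.

12.6 sabins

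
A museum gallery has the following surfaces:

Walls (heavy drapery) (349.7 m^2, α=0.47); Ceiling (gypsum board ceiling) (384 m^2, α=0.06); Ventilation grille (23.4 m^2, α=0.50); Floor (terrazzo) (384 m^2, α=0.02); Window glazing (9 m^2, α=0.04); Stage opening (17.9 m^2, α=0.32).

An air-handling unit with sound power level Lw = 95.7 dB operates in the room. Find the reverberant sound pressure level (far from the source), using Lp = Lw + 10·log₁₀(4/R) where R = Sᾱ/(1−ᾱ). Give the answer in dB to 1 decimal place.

A = 212.867 sabins; S = 1168.0 m^2.
ᾱ = 0.1822, so room constant R = A/(1−ᾱ) = 260.292 m^2.
Lp = 95.7 + 10·log₁₀(4/260.292) = 95.7 + (-18.13) = 77.6 dB.

77.6 dB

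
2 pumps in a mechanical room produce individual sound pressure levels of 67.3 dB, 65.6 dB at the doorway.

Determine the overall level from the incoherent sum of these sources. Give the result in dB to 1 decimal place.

69.5 dB

Σ 10^(Lᵢ/10) = 9.001e+06.
Back to dB: 10·log₁₀ Σ = 69.5 dB.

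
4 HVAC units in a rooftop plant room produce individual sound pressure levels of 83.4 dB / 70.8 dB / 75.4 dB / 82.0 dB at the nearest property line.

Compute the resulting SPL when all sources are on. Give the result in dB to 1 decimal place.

Converting to relative power and adding: 10^(83.4/10) + 10^(70.8/10) + 10^(75.4/10) + 10^(82.0/10) = 4.24e+08.
L_total = 10·log₁₀(4.24e+08) = 86.3 dB.

86.3 dB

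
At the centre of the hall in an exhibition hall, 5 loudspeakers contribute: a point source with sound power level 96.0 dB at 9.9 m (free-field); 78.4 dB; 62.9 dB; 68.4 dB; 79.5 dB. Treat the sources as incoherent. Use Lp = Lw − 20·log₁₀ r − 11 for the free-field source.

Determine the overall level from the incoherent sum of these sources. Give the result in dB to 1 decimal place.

Source at 9.9 m: Lp = 96.0 − 20·log₁₀(9.9) − 11 = 65.1 dB.
Sum in the linear (power) domain: Σ 10^(Lᵢ/10) = 10^(65.1/10) + 10^(78.4/10) + 10^(62.9/10) + 10^(68.4/10) + 10^(79.5/10) = 1.704e+08.
Combined level = 10 log₁₀(1.704e+08) = 82.3 dB.

82.3 dB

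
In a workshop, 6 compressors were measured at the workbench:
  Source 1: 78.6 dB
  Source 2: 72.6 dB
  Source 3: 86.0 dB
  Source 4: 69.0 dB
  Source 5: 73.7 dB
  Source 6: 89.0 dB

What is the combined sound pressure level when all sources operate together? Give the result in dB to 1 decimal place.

91.2 dB

Σ 10^(Lᵢ/10) = 1.314e+09.
Combined level = 10 log₁₀(1.314e+09) = 91.2 dB.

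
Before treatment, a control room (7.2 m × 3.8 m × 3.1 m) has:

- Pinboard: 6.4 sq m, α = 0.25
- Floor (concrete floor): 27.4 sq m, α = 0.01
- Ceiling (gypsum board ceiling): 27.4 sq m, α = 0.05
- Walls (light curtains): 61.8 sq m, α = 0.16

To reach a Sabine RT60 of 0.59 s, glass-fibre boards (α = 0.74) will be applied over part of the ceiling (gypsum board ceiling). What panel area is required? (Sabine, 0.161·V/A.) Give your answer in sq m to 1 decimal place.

14.5

Equivalent absorption area: A₁ = 6.4·0.25 + 27.4·0.01 + 27.4·0.05 + 61.8·0.16 = 13.132 sq m.
V = 84.816 m³. Target absorption A₂ = 0.161 × 84.816 / 0.59 = 23.145 sabins.
Absorption to add: 23.145 − 13.132 = 10.013 sabins.
Each sq m of panel replacing the ceiling (gypsum board ceiling) adds (0.74 − 0.05) = 0.69 sabins.
Area = ΔA/Δα = 10.013/0.69 = 14.5 sq m.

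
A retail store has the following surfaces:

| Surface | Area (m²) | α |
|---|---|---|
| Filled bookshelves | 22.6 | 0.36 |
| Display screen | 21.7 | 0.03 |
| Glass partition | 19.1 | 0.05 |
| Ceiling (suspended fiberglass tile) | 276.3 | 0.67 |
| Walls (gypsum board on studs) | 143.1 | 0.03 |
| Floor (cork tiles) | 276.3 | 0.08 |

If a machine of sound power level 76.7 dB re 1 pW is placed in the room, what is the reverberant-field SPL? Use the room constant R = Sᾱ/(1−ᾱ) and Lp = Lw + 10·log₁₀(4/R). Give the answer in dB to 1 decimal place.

57.8 dB

Σ(Sᵢαᵢ) = 22.6×0.36 + 21.7×0.03 + 19.1×0.05 + 276.3×0.67 + 143.1×0.03 + 276.3×0.08 = 221.260; total area S = 759.1 m².
ᾱ = 221.260/759.1 = 0.2915; R = Sᾱ/(1−ᾱ) = 221.260/(1−0.2915) = 312.294 m².
Lp = Lw + 10 log₁₀(4/R) = 76.7 -18.93 = 57.8 dB.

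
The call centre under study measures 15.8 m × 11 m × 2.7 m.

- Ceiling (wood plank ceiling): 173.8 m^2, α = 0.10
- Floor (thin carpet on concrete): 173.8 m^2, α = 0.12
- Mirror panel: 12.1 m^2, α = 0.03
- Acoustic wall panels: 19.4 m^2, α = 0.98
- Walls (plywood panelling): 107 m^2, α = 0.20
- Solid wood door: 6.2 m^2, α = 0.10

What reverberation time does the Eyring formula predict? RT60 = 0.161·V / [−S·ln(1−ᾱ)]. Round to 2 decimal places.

0.87 seconds

S = Σ Sᵢ = 492.3 m^2.
Σ(Sᵢαᵢ) = 173.8×0.10 + 173.8×0.12 + 12.1×0.03 + 19.4×0.98 + 107×0.20 + 6.2×0.10 = 79.631.
Mean coefficient ᾱ = A/S = 0.1618.
Eyring denominator: −S ln(1−ᾱ) = 86.890.
V = 15.8 × 11 × 2.7 = 469.26 m³.
RT60 = 0.161 × 469.26 / 86.890 = 0.87 s.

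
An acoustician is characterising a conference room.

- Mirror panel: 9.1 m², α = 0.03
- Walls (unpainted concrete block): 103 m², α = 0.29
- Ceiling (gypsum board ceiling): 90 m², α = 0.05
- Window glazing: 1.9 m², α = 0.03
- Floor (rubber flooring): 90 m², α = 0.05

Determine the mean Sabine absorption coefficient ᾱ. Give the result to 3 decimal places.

0.133

Total surface area S = 294.0 m².
Weighted sum Σ Sα = 39.200.
ᾱ = 39.200 / 294.0 = 0.133.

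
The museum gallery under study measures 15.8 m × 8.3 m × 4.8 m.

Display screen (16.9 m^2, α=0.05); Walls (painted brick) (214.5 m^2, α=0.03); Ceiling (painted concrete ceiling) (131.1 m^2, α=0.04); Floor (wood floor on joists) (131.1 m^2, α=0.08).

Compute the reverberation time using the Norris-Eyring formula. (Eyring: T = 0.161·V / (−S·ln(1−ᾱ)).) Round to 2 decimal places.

S = Σ Sᵢ = 493.6 m^2.
Σ(Sᵢαᵢ) = 16.9·0.05 + 214.5·0.03 + 131.1·0.04 + 131.1·0.08 = 23.012.
Mean coefficient ᾱ = A/S = 0.0466.
Eyring denominator: −S ln(1−ᾱ) = 23.555.
V = 15.8 × 8.3 × 4.8 = 629.472 m³.
RT60 = 0.161 × 629.472 / 23.555 = 4.30 s.

4.30 s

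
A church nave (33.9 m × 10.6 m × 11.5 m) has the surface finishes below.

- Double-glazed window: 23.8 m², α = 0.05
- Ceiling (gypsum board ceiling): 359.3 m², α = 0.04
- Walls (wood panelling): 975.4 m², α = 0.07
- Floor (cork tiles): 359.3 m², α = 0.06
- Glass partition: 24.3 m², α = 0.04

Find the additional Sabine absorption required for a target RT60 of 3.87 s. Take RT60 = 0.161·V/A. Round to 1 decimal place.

Total absorption A₁ = 23.8×0.05 + 359.3×0.04 + 975.4×0.07 + 359.3×0.06 + 24.3×0.04
  = 1.190 + 14.372 + 68.278 + 21.558 + 0.972 = 106.370 m² sabins.
For T = 3.87 s, need A₂ = 0.161·V/T = 0.161·4132.41/3.87 = 171.917 sabins.
Shortfall: 171.917 − 106.370 = 65.5 sabins.

65.5 sabins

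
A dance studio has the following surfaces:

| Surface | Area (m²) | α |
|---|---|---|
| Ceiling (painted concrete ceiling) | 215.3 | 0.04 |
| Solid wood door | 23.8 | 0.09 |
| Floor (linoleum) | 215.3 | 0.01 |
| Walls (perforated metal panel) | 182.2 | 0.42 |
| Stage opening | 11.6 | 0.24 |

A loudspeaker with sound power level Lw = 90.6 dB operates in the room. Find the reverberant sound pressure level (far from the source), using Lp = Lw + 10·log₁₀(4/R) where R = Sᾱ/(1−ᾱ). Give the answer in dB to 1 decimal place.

76.3 dB

A = 92.215 sabins; S = 648.2 m².
ᾱ = 92.215/648.2 = 0.1423; R = Sᾱ/(1−ᾱ) = 92.215/(1−0.1423) = 107.514 m².
Lp = 90.6 + 10·log₁₀(4/107.514) = 90.6 + (-14.29) = 76.3 dB.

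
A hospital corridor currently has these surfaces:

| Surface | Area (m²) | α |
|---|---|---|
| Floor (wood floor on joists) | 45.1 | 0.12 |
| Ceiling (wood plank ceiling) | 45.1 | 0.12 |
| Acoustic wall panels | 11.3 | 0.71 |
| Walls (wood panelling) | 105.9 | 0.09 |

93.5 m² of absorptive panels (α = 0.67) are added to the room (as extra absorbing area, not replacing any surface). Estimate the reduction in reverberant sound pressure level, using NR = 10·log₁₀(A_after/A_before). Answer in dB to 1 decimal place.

5.1 dB

Total absorption A_before = 45.1·0.12 + 45.1·0.12 + 11.3·0.71 + 105.9·0.09
  = 5.412 + 5.412 + 8.023 + 9.531 = 28.378 m² sabins.
Added absorption = 93.5 × 0.67 = 62.645 sabins.
A_after = 28.378 + 62.645 = 91.023 sabins.
Reduction = 10 log₁₀(A_after/A_before) = 10 log₁₀(3.2075) = 5.1 dB.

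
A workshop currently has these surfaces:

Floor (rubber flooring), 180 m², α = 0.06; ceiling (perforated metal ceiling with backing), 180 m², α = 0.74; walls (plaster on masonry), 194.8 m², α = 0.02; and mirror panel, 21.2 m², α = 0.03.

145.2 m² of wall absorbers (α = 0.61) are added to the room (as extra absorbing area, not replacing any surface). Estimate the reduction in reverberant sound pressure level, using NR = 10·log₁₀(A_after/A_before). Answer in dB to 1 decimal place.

Summing Sᵢαᵢ: 10.800 + 133.200 + 3.896 + 0.636 → A_before = 148.532 sabins.
Treatment contributes 145.2·0.61 = 88.572 sabins.
A_after = 148.532 + 88.572 = 237.104 sabins.
NR = 10·log₁₀(237.104/148.532) = 2.0 dB.

2.0 dB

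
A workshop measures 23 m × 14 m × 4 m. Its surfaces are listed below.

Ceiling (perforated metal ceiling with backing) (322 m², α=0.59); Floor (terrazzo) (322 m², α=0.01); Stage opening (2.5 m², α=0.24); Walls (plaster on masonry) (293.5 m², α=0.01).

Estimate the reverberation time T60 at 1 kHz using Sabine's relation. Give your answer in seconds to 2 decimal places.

Summing Sᵢαᵢ: 189.980 + 3.220 + 0.600 + 2.935 → A = 196.735 sabins.
V = 23·14·4 = 1288 m³.
T = 0.161 V/A = 0.161·1288/196.735 = 1.05 s.

1.05 seconds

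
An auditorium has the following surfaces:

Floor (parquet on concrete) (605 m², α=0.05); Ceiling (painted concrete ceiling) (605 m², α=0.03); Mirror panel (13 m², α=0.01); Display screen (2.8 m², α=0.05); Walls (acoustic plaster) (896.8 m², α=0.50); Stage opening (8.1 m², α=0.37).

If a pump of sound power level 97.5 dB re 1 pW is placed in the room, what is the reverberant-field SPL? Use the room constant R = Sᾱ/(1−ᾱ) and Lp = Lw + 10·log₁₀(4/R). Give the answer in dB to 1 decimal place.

A = 500.067 sabins; S = 2130.7 m².
ᾱ = 0.2347, so room constant R = A/(1−ᾱ) = 653.426 m².
Lp = Lw + 10 log₁₀(4/R) = 97.5 -22.13 = 75.4 dB.

75.4 dB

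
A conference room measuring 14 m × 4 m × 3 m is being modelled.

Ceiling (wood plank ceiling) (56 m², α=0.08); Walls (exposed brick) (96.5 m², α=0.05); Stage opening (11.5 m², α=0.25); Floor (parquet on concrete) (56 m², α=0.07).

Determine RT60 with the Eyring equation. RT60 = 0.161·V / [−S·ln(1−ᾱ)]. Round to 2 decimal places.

Total surface area S = 56 + 96.5 + 11.5 + 56 = 220.0 m².
Σ(Sᵢαᵢ) = 56×0.08 + 96.5×0.05 + 11.5×0.25 + 56×0.07 = 16.100.
Mean coefficient ᾱ = A/S = 0.0732.
Eyring denominator: −S ln(1−ᾱ) = 16.724.
V = 14 × 4 × 3 = 168 m³.
RT60 = 0.161 × 168 / 16.724 = 1.62 s.

1.62 s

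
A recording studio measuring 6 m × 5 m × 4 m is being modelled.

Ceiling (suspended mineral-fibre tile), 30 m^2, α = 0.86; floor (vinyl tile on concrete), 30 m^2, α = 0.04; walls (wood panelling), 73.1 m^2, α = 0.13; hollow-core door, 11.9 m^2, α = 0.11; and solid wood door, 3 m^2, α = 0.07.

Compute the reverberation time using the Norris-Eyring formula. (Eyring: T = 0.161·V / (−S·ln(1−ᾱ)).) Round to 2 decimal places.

Total surface area S = 30 + 30 + 73.1 + 11.9 + 3 = 148.0 m^2.
Σ(Sᵢαᵢ) = 30·0.86 + 30·0.04 + 73.1·0.13 + 11.9·0.11 + 3·0.07 = 38.022.
Mean coefficient ᾱ = A/S = 0.2569.
−S·ln(1−ᾱ) = −148.0 × ln(1 − 0.2569) = 43.945.
V = 6 × 5 × 4 = 120 m³.
T = 0.161·V/[−S·ln(1−ᾱ)] = 0.161·120/43.945 = 0.44 s.

0.44 sec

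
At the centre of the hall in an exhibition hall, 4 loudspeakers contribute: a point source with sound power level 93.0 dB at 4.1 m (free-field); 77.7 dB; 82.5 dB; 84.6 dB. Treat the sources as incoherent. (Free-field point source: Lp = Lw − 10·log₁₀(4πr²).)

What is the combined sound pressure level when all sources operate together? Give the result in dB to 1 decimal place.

Source at 4.1 m: Lp = 93.0 − 10·log₁₀(4π·4.1²) = 93.0 − 10·log₁₀(211.241) = 69.8 dB.
Converting to relative power and adding: 10^(69.8/10) + 10^(77.7/10) + 10^(82.5/10) + 10^(84.6/10) = 5.347e+08.
Back to dB: 10·log₁₀ Σ = 87.3 dB.

87.3 dB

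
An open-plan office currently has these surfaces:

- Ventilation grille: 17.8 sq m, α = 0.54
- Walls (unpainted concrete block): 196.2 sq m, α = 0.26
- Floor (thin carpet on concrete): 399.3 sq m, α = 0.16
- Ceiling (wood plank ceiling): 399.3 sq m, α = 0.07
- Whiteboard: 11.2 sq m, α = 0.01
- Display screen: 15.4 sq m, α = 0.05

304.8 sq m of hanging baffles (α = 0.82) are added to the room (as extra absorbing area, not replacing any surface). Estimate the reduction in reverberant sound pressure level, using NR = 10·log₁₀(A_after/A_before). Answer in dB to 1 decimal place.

4.2 dB

A_before = Σ Sᵢαᵢ = 17.8×0.54 + 196.2×0.26 + 399.3×0.16 + 399.3×0.07 + 11.2×0.01 + 15.4×0.05 = 153.345 sabins.
Added absorption = 304.8 × 0.82 = 249.936 sabins.
A_after = 153.345 + 249.936 = 403.281 sabins.
Reduction = 10 log₁₀(A_after/A_before) = 10 log₁₀(2.6299) = 4.2 dB.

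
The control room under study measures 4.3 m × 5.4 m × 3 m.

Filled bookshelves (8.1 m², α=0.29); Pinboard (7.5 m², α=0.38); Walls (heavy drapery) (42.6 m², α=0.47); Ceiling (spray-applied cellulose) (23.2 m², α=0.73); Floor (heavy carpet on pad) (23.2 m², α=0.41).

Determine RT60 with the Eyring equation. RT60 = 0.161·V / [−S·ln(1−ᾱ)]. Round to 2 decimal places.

0.16 seconds

Total surface area S = 8.1 + 7.5 + 42.6 + 23.2 + 23.2 = 104.6 m².
Σ(Sᵢαᵢ) = 8.1×0.29 + 7.5×0.38 + 42.6×0.47 + 23.2×0.73 + 23.2×0.41 = 51.669.
ᾱ = 51.669 / 104.6 = 0.4940.
−S·ln(1−ᾱ) = −104.6 × ln(1 − 0.4940) = 71.255.
V = 4.3 × 5.4 × 3 = 69.66 m³.
RT60 = 0.161 × 69.66 / 71.255 = 0.16 s.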